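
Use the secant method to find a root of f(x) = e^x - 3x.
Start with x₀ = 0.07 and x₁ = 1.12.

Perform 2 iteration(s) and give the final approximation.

f(x) = e^x - 3x
x₀ = 0.07, x₁ = 1.12

Secant formula: x_{n+1} = x_n - f(x_n)(x_n - x_{n-1})/(f(x_n) - f(x_{n-1}))

Iteration 1:
  f(0.070000) = 0.862508
  f(1.120000) = -0.295146
  x_2 = 1.120000 - (-0.295146)×(1.120000 - 0.070000)/(-0.295146 - 0.862508)
       = 0.852301
Iteration 2:
  f(1.120000) = -0.295146
  f(0.852301) = -0.211866
  x_3 = 0.852301 - (-0.211866)×(0.852301 - 1.120000)/(-0.211866 - (-0.295146))
       = 0.171264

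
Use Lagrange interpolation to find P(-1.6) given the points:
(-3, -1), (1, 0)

Lagrange interpolation formula:
P(x) = Σ yᵢ × Lᵢ(x)
where Lᵢ(x) = Π_{j≠i} (x - xⱼ)/(xᵢ - xⱼ)

L_0(-1.6) = (-1.6 - 1)/(-3 - 1) = 0.650000
L_1(-1.6) = (-1.6 - (-3))/(1 - (-3)) = 0.350000

P(-1.6) = (-1)×L_0(-1.6) + 0×L_1(-1.6)
P(-1.6) = -0.650000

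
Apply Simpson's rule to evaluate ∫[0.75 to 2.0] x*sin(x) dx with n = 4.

f(x) = x*sin(x)
a = 0.75, b = 2.0, n = 4
h = (b - a)/n = 0.312500

Simpson's rule: (h/3)[f(x₀) + 4f(x₁) + 2f(x₂) + ... + f(xₙ)]

x_0 = 0.7500, f(x_0) = 0.511229, coefficient = 1
x_1 = 1.0625, f(x_1) = 0.928173, coefficient = 4
x_2 = 1.3750, f(x_2) = 1.348728, coefficient = 2
x_3 = 1.6875, f(x_3) = 1.676021, coefficient = 4
x_4 = 2.0000, f(x_4) = 1.818595, coefficient = 1

I ≈ (0.312500/3) × 15.444059 = 1.608756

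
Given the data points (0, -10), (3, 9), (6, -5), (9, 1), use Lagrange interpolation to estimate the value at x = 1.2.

Lagrange interpolation formula:
P(x) = Σ yᵢ × Lᵢ(x)
where Lᵢ(x) = Π_{j≠i} (x - xⱼ)/(xᵢ - xⱼ)

L_0(1.2) = (1.2 - 3)/(0 - 3) × (1.2 - 6)/(0 - 6) × (1.2 - 9)/(0 - 9) = 0.416000
L_1(1.2) = (1.2 - 0)/(3 - 0) × (1.2 - 6)/(3 - 6) × (1.2 - 9)/(3 - 9) = 0.832000
L_2(1.2) = (1.2 - 0)/(6 - 0) × (1.2 - 3)/(6 - 3) × (1.2 - 9)/(6 - 9) = -0.312000
L_3(1.2) = (1.2 - 0)/(9 - 0) × (1.2 - 3)/(9 - 3) × (1.2 - 6)/(9 - 6) = 0.064000

P(1.2) = (-10)×L_0(1.2) + 9×L_1(1.2) + (-5)×L_2(1.2) + 1×L_3(1.2)
P(1.2) = 4.952000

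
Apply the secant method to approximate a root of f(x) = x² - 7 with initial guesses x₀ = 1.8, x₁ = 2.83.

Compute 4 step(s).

f(x) = x² - 7
x₀ = 1.8, x₁ = 2.83

Secant formula: x_{n+1} = x_n - f(x_n)(x_n - x_{n-1})/(f(x_n) - f(x_{n-1}))

Iteration 1:
  f(1.800000) = -3.760000
  f(2.830000) = 1.008900
  x_2 = 2.830000 - 1.008900×(2.830000 - 1.800000)/(1.008900 - (-3.760000))
       = 2.612095
Iteration 2:
  f(2.830000) = 1.008900
  f(2.612095) = -0.176960
  x_3 = 2.612095 - (-0.176960)×(2.612095 - 2.830000)/(-0.176960 - 1.008900)
       = 2.644612
Iteration 3:
  f(2.612095) = -0.176960
  f(2.644612) = -0.006028
  x_4 = 2.644612 - (-0.006028)×(2.644612 - 2.612095)/(-0.006028 - (-0.176960))
       = 2.645759
Iteration 4:
  f(2.644612) = -0.006028
  f(2.645759) = 0.000039
  x_5 = 2.645759 - 0.000039×(2.645759 - 2.644612)/(0.000039 - (-0.006028))
       = 2.645751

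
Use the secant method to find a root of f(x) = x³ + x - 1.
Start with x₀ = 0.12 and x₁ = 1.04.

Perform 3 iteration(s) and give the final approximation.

f(x) = x³ + x - 1
x₀ = 0.12, x₁ = 1.04

Secant formula: x_{n+1} = x_n - f(x_n)(x_n - x_{n-1})/(f(x_n) - f(x_{n-1}))

Iteration 1:
  f(0.120000) = -0.878272
  f(1.040000) = 1.164864
  x_2 = 1.040000 - 1.164864×(1.040000 - 0.120000)/(1.164864 - (-0.878272))
       = 0.515476
Iteration 2:
  f(1.040000) = 1.164864
  f(0.515476) = -0.347555
  x_3 = 0.515476 - (-0.347555)×(0.515476 - 1.040000)/(-0.347555 - 1.164864)
       = 0.636012
Iteration 3:
  f(0.515476) = -0.347555
  f(0.636012) = -0.106715
  x_4 = 0.636012 - (-0.106715)×(0.636012 - 0.515476)/(-0.106715 - (-0.347555))
       = 0.689420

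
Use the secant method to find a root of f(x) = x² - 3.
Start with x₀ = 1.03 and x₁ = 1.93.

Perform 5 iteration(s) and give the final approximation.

f(x) = x² - 3
x₀ = 1.03, x₁ = 1.93

Secant formula: x_{n+1} = x_n - f(x_n)(x_n - x_{n-1})/(f(x_n) - f(x_{n-1}))

Iteration 1:
  f(1.030000) = -1.939100
  f(1.930000) = 0.724900
  x_2 = 1.930000 - 0.724900×(1.930000 - 1.030000)/(0.724900 - (-1.939100))
       = 1.685101
Iteration 2:
  f(1.930000) = 0.724900
  f(1.685101) = -0.160433
  x_3 = 1.685101 - (-0.160433)×(1.685101 - 1.930000)/(-0.160433 - 0.724900)
       = 1.729480
Iteration 3:
  f(1.685101) = -0.160433
  f(1.729480) = -0.008899
  x_4 = 1.729480 - (-0.008899)×(1.729480 - 1.685101)/(-0.008899 - (-0.160433))
       = 1.732086
Iteration 4:
  f(1.729480) = -0.008899
  f(1.732086) = 0.000122
  x_5 = 1.732086 - 0.000122×(1.732086 - 1.729480)/(0.000122 - (-0.008899))
       = 1.732051
Iteration 5:
  f(1.732086) = 0.000122
  f(1.732051) = 0.000000
  x_6 = 1.732051 - 0.000000×(1.732051 - 1.732086)/(0.000000 - 0.000122)
       = 1.732051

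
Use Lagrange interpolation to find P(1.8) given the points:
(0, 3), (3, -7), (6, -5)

Lagrange interpolation formula:
P(x) = Σ yᵢ × Lᵢ(x)
where Lᵢ(x) = Π_{j≠i} (x - xⱼ)/(xᵢ - xⱼ)

L_0(1.8) = (1.8 - 3)/(0 - 3) × (1.8 - 6)/(0 - 6) = 0.280000
L_1(1.8) = (1.8 - 0)/(3 - 0) × (1.8 - 6)/(3 - 6) = 0.840000
L_2(1.8) = (1.8 - 0)/(6 - 0) × (1.8 - 3)/(6 - 3) = -0.120000

P(1.8) = 3×L_0(1.8) + (-7)×L_1(1.8) + (-5)×L_2(1.8)
P(1.8) = -4.440000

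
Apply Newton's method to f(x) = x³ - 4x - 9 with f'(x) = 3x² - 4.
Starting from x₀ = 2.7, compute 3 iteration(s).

f(x) = x³ - 4x - 9
f'(x) = 3x² - 4
x₀ = 2.7

Newton-Raphson formula: x_{n+1} = x_n - f(x_n)/f'(x_n)

Iteration 1:
  f(2.700000) = -0.117000
  f'(2.700000) = 17.870000
  x_1 = 2.700000 - (-0.117000)/17.870000 = 2.706547
Iteration 2:
  f(2.706547) = 0.000348
  f'(2.706547) = 17.976195
  x_2 = 2.706547 - 0.000348/17.976195 = 2.706528
Iteration 3:
  f(2.706528) = 0.000000
  f'(2.706528) = 17.975881
  x_3 = 2.706528 - 0.000000/17.975881 = 2.706528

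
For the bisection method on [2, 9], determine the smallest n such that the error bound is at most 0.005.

We need (b-a)/2^n ≤ 0.005
(9 - 2)/2^n ≤ 0.005
7/2^n ≤ 0.005
2^n ≥ 1400
n ≥ log₂(1400) = 10.45
n ≥ 11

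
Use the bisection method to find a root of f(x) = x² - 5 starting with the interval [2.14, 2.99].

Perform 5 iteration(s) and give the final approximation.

f(x) = x² - 5
Initial interval: [2.14, 2.99]

Iteration 1:
  c_1 = (2.140000 + 2.990000)/2 = 2.565000
  f(c_1) = f(2.565000) = 1.579225
  f(a) × f(c) < 0, new interval: [2.140000, 2.565000]
Iteration 2:
  c_2 = (2.140000 + 2.565000)/2 = 2.352500
  f(c_2) = f(2.352500) = 0.534256
  f(a) × f(c) < 0, new interval: [2.140000, 2.352500]
Iteration 3:
  c_3 = (2.140000 + 2.352500)/2 = 2.246250
  f(c_3) = f(2.246250) = 0.045639
  f(a) × f(c) < 0, new interval: [2.140000, 2.246250]
Iteration 4:
  c_4 = (2.140000 + 2.246250)/2 = 2.193125
  f(c_4) = f(2.193125) = -0.190203
  f(a) × f(c) ≥ 0, new interval: [2.193125, 2.246250]
Iteration 5:
  c_5 = (2.193125 + 2.246250)/2 = 2.219688
  f(c_5) = f(2.219688) = -0.072987
  f(a) × f(c) ≥ 0, new interval: [2.219688, 2.246250]

After 5 iteration(s), the approximation is c_5 = 2.219688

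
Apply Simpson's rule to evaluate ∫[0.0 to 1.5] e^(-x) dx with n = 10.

f(x) = e^(-x)
a = 0.0, b = 1.5, n = 10
h = (b - a)/n = 0.150000

Simpson's rule: (h/3)[f(x₀) + 4f(x₁) + 2f(x₂) + ... + f(xₙ)]

x_0 = 0.0000, f(x_0) = 1.000000, coefficient = 1
x_1 = 0.1500, f(x_1) = 0.860708, coefficient = 4
x_2 = 0.3000, f(x_2) = 0.740818, coefficient = 2
x_3 = 0.4500, f(x_3) = 0.637628, coefficient = 4
x_4 = 0.6000, f(x_4) = 0.548812, coefficient = 2
x_5 = 0.7500, f(x_5) = 0.472367, coefficient = 4
x_6 = 0.9000, f(x_6) = 0.406570, coefficient = 2
x_7 = 1.0500, f(x_7) = 0.349938, coefficient = 4
x_8 = 1.2000, f(x_8) = 0.301194, coefficient = 2
x_9 = 1.3500, f(x_9) = 0.259240, coefficient = 4
x_10 = 1.5000, f(x_10) = 0.223130, coefficient = 1

I ≈ (0.150000/3) × 15.537440 = 0.776872
Exact value: 0.776870
Error: 0.000002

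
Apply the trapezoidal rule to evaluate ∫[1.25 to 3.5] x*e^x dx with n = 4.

f(x) = x*e^x
a = 1.25, b = 3.5, n = 4
h = (b - a)/n = 0.562500

Trapezoidal rule: (h/2)[f(x₀) + 2f(x₁) + 2f(x₂) + ... + f(xₙ)]

x_0 = 1.2500, f(x_0) = 4.362929, coefficient = 1
x_1 = 1.8125, f(x_1) = 11.102909, coefficient = 2
x_2 = 2.3750, f(x_2) = 25.533656, coefficient = 2
x_3 = 2.9375, f(x_3) = 55.426559, coefficient = 2
x_4 = 3.5000, f(x_4) = 115.904082, coefficient = 1

I ≈ (0.562500/2) × 304.393258 = 85.610604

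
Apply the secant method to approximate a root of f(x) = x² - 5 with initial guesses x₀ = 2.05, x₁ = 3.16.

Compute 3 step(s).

f(x) = x² - 5
x₀ = 2.05, x₁ = 3.16

Secant formula: x_{n+1} = x_n - f(x_n)(x_n - x_{n-1})/(f(x_n) - f(x_{n-1}))

Iteration 1:
  f(2.050000) = -0.797500
  f(3.160000) = 4.985600
  x_2 = 3.160000 - 4.985600×(3.160000 - 2.050000)/(4.985600 - (-0.797500))
       = 2.203071
Iteration 2:
  f(3.160000) = 4.985600
  f(2.203071) = -0.146478
  x_3 = 2.203071 - (-0.146478)×(2.203071 - 3.160000)/(-0.146478 - 4.985600)
       = 2.230383
Iteration 3:
  f(2.203071) = -0.146478
  f(2.230383) = -0.025390
  x_4 = 2.230383 - (-0.025390)×(2.230383 - 2.203071)/(-0.025390 - (-0.146478))
       = 2.236110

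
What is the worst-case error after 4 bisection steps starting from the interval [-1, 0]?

Bisection error bound: |error| ≤ (b-a)/2^n
|error| ≤ (0 - (-1))/2^4 = 1/2^4
|error| ≤ 0.0625000000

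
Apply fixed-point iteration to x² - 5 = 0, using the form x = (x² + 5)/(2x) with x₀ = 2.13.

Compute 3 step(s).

Equation: x² - 5 = 0
Fixed-point form: x = (x² + 5)/(2x)
x₀ = 2.13

x_1 = g(2.130000) = 2.238709
x_2 = g(2.238709) = 2.236070
x_3 = g(2.236070) = 2.236068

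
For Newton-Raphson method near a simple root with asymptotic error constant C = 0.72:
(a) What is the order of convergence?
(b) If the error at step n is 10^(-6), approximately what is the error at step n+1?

(a) Newton-Raphson has quadratic (order 2) convergence near simple roots.
    This means |e_{n+1}| ≈ C|e_n|².

(b) With |e_n| = 10^(-6) and C = 0.72:
    |e_{n+1}| ≈ 0.72 × (10^(-6))² = 0.72 × 10^(-12)

(a) 2 (quadratic); (b) |e_{n+1}| ≈ 7.200e-13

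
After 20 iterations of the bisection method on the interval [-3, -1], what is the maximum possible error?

Bisection error bound: |error| ≤ (b-a)/2^n
|error| ≤ (-1 - (-3))/2^20 = 2/2^20
|error| ≤ 0.0000019073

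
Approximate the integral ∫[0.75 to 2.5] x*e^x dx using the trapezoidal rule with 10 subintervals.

f(x) = x*e^x
a = 0.75, b = 2.5, n = 10
h = (b - a)/n = 0.175000

Trapezoidal rule: (h/2)[f(x₀) + 2f(x₁) + 2f(x₂) + ... + f(xₙ)]

x_0 = 0.7500, f(x_0) = 1.587750, coefficient = 1
x_1 = 0.9250, f(x_1) = 2.332728, coefficient = 2
x_2 = 1.1000, f(x_2) = 3.304583, coefficient = 2
x_3 = 1.2750, f(x_3) = 4.562844, coefficient = 2
x_4 = 1.4500, f(x_4) = 6.181516, coefficient = 2
x_5 = 1.6250, f(x_5) = 8.252431, coefficient = 2
x_6 = 1.8000, f(x_6) = 10.889365, coefficient = 2
x_7 = 1.9750, f(x_7) = 14.233074, coefficient = 2
x_8 = 2.1500, f(x_8) = 18.457446, coefficient = 2
x_9 = 2.3250, f(x_9) = 23.777031, coefficient = 2
x_10 = 2.5000, f(x_10) = 30.456235, coefficient = 1

I ≈ (0.175000/2) × 216.026021 = 18.902277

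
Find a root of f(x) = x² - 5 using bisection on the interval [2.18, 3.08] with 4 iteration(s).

f(x) = x² - 5
Initial interval: [2.18, 3.08]

Iteration 1:
  c_1 = (2.180000 + 3.080000)/2 = 2.630000
  f(c_1) = f(2.630000) = 1.916900
  f(a) × f(c) < 0, new interval: [2.180000, 2.630000]
Iteration 2:
  c_2 = (2.180000 + 2.630000)/2 = 2.405000
  f(c_2) = f(2.405000) = 0.784025
  f(a) × f(c) < 0, new interval: [2.180000, 2.405000]
Iteration 3:
  c_3 = (2.180000 + 2.405000)/2 = 2.292500
  f(c_3) = f(2.292500) = 0.255556
  f(a) × f(c) < 0, new interval: [2.180000, 2.292500]
Iteration 4:
  c_4 = (2.180000 + 2.292500)/2 = 2.236250
  f(c_4) = f(2.236250) = 0.000814
  f(a) × f(c) < 0, new interval: [2.180000, 2.236250]

After 4 iteration(s), the approximation is c_4 = 2.236250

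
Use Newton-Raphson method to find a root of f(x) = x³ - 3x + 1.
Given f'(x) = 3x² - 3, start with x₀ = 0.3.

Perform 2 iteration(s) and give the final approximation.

f(x) = x³ - 3x + 1
f'(x) = 3x² - 3
x₀ = 0.3

Newton-Raphson formula: x_{n+1} = x_n - f(x_n)/f'(x_n)

Iteration 1:
  f(0.300000) = 0.127000
  f'(0.300000) = -2.730000
  x_1 = 0.300000 - 0.127000/(-2.730000) = 0.346520
Iteration 2:
  f(0.346520) = 0.002048
  f'(0.346520) = -2.639771
  x_2 = 0.346520 - 0.002048/(-2.639771) = 0.347296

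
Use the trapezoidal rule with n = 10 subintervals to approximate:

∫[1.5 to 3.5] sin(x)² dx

f(x) = sin(x)²
a = 1.5, b = 3.5, n = 10
h = (b - a)/n = 0.200000

Trapezoidal rule: (h/2)[f(x₀) + 2f(x₁) + 2f(x₂) + ... + f(xₙ)]

x_0 = 1.5000, f(x_0) = 0.994996, coefficient = 1
x_1 = 1.7000, f(x_1) = 0.983399, coefficient = 2
x_2 = 1.9000, f(x_2) = 0.895484, coefficient = 2
x_3 = 2.1000, f(x_3) = 0.745130, coefficient = 2
x_4 = 2.3000, f(x_4) = 0.556076, coefficient = 2
x_5 = 2.5000, f(x_5) = 0.358169, coefficient = 2
x_6 = 2.7000, f(x_6) = 0.182654, coefficient = 2
x_7 = 2.9000, f(x_7) = 0.057240, coefficient = 2
x_8 = 3.1000, f(x_8) = 0.001729, coefficient = 2
x_9 = 3.3000, f(x_9) = 0.024884, coefficient = 2
x_10 = 3.5000, f(x_10) = 0.123049, coefficient = 1

I ≈ (0.200000/2) × 8.727575 = 0.872758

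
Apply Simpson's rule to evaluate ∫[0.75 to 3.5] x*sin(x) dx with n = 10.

f(x) = x*sin(x)
a = 0.75, b = 3.5, n = 10
h = (b - a)/n = 0.275000

Simpson's rule: (h/3)[f(x₀) + 4f(x₁) + 2f(x₂) + ... + f(xₙ)]

x_0 = 0.7500, f(x_0) = 0.511229, coefficient = 1
x_1 = 1.0250, f(x_1) = 0.876082, coefficient = 4
x_2 = 1.3000, f(x_2) = 1.252626, coefficient = 2
x_3 = 1.5750, f(x_3) = 1.574986, coefficient = 4
x_4 = 1.8500, f(x_4) = 1.778359, coefficient = 2
x_5 = 2.1250, f(x_5) = 1.806930, coefficient = 4
x_6 = 2.4000, f(x_6) = 1.621112, coefficient = 2
x_7 = 2.6750, f(x_7) = 1.203337, coefficient = 4
x_8 = 2.9500, f(x_8) = 0.561747, coefficient = 2
x_9 = 3.2250, f(x_9) = -0.268677, coefficient = 4
x_10 = 3.5000, f(x_10) = -1.227741, coefficient = 1

I ≈ (0.275000/3) × 30.481807 = 2.794166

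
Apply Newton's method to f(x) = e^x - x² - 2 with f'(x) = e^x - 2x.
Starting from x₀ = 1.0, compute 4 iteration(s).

f(x) = e^x - x² - 2
f'(x) = e^x - 2x
x₀ = 1.0

Newton-Raphson formula: x_{n+1} = x_n - f(x_n)/f'(x_n)

Iteration 1:
  f(1.000000) = -0.281718
  f'(1.000000) = 0.718282
  x_1 = 1.000000 - (-0.281718)/0.718282 = 1.392211
Iteration 2:
  f(1.392211) = 0.085485
  f'(1.392211) = 1.239315
  x_2 = 1.392211 - 0.085485/1.239315 = 1.323233
Iteration 3:
  f(1.323233) = 0.004598
  f'(1.323233) = 1.109078
  x_3 = 1.323233 - 0.004598/1.109078 = 1.319087
Iteration 4:
  f(1.319087) = 0.000015
  f'(1.319087) = 1.101832
  x_4 = 1.319087 - 0.000015/1.101832 = 1.319074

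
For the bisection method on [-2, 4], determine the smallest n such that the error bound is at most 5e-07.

We need (b-a)/2^n ≤ 5e-07
(4 - (-2))/2^n ≤ 5e-07
6/2^n ≤ 5e-07
2^n ≥ 12000000
n ≥ log₂(12000000) = 23.52
n ≥ 24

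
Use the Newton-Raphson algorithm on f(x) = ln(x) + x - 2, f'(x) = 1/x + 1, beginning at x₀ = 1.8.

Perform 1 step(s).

f(x) = ln(x) + x - 2
f'(x) = 1/x + 1
x₀ = 1.8

Newton-Raphson formula: x_{n+1} = x_n - f(x_n)/f'(x_n)

Iteration 1:
  f(1.800000) = 0.387787
  f'(1.800000) = 1.555556
  x_1 = 1.800000 - 0.387787/1.555556 = 1.550709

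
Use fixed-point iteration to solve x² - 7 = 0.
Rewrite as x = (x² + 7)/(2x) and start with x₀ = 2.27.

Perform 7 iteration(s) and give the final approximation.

Equation: x² - 7 = 0
Fixed-point form: x = (x² + 7)/(2x)
x₀ = 2.27

x_1 = g(2.270000) = 2.676850
x_2 = g(2.676850) = 2.645932
x_3 = g(2.645932) = 2.645751
x_4 = g(2.645751) = 2.645751
x_5 = g(2.645751) = 2.645751
x_6 = g(2.645751) = 2.645751
x_7 = g(2.645751) = 2.645751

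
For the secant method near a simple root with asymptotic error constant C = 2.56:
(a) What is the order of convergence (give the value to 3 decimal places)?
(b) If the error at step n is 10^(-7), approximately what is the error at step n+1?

(a) Secant method has superlinear convergence with order φ = (1+√5)/2 ≈ 1.618.
    This means |e_{n+1}| ≈ C|e_n|^1.618.

(b) With |e_n| = 10^(-7) and C = 2.56:
    |e_{n+1}| ≈ 2.56 × (10^(-7))^1.618 = 2.56 × 10^(-11.33)

(a) ≈ 1.618 (golden ratio); (b) |e_{n+1}| ≈ 1.208e-11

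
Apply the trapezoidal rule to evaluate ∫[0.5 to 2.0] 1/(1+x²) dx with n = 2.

f(x) = 1/(1+x²)
a = 0.5, b = 2.0, n = 2
h = (b - a)/n = 0.750000

Trapezoidal rule: (h/2)[f(x₀) + 2f(x₁) + 2f(x₂) + ... + f(xₙ)]

x_0 = 0.5000, f(x_0) = 0.800000, coefficient = 1
x_1 = 1.2500, f(x_1) = 0.390244, coefficient = 2
x_2 = 2.0000, f(x_2) = 0.200000, coefficient = 1

I ≈ (0.750000/2) × 1.780488 = 0.667683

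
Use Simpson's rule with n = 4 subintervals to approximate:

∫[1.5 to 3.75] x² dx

f(x) = x²
a = 1.5, b = 3.75, n = 4
h = (b - a)/n = 0.562500

Simpson's rule: (h/3)[f(x₀) + 4f(x₁) + 2f(x₂) + ... + f(xₙ)]

x_0 = 1.5000, f(x_0) = 2.250000, coefficient = 1
x_1 = 2.0625, f(x_1) = 4.253906, coefficient = 4
x_2 = 2.6250, f(x_2) = 6.890625, coefficient = 2
x_3 = 3.1875, f(x_3) = 10.160156, coefficient = 4
x_4 = 3.7500, f(x_4) = 14.062500, coefficient = 1

I ≈ (0.562500/3) × 87.750000 = 16.453125
Exact value: 16.453125
Error: 0.000000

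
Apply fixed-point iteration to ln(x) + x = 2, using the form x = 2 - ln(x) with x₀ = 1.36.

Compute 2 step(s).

Equation: ln(x) + x = 2
Fixed-point form: x = 2 - ln(x)
x₀ = 1.36

x_1 = g(1.360000) = 1.692515
x_2 = g(1.692515) = 1.473784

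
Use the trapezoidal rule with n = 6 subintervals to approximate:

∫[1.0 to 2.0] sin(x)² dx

f(x) = sin(x)²
a = 1.0, b = 2.0, n = 6
h = (b - a)/n = 0.166667

Trapezoidal rule: (h/2)[f(x₀) + 2f(x₁) + 2f(x₂) + ... + f(xₙ)]

x_0 = 1.0000, f(x_0) = 0.708073, coefficient = 1
x_1 = 1.1667, f(x_1) = 0.845379, coefficient = 2
x_2 = 1.3333, f(x_2) = 0.944663, coefficient = 2
x_3 = 1.5000, f(x_3) = 0.994996, coefficient = 2
x_4 = 1.6667, f(x_4) = 0.990837, coefficient = 2
x_5 = 1.8333, f(x_5) = 0.932643, coefficient = 2
x_6 = 2.0000, f(x_6) = 0.826822, coefficient = 1

I ≈ (0.166667/2) × 10.951933 = 0.912661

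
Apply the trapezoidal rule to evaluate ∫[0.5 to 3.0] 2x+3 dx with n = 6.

f(x) = 2x+3
a = 0.5, b = 3.0, n = 6
h = (b - a)/n = 0.416667

Trapezoidal rule: (h/2)[f(x₀) + 2f(x₁) + 2f(x₂) + ... + f(xₙ)]

x_0 = 0.5000, f(x_0) = 4.000000, coefficient = 1
x_1 = 0.9167, f(x_1) = 4.833333, coefficient = 2
x_2 = 1.3333, f(x_2) = 5.666667, coefficient = 2
x_3 = 1.7500, f(x_3) = 6.500000, coefficient = 2
x_4 = 2.1667, f(x_4) = 7.333333, coefficient = 2
x_5 = 2.5833, f(x_5) = 8.166667, coefficient = 2
x_6 = 3.0000, f(x_6) = 9.000000, coefficient = 1

I ≈ (0.416667/2) × 78.000000 = 16.250000
Exact value: 16.250000
Error: 0.000000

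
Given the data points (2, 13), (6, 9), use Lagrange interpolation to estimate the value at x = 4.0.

Lagrange interpolation formula:
P(x) = Σ yᵢ × Lᵢ(x)
where Lᵢ(x) = Π_{j≠i} (x - xⱼ)/(xᵢ - xⱼ)

L_0(4.0) = (4.0 - 6)/(2 - 6) = 0.500000
L_1(4.0) = (4.0 - 2)/(6 - 2) = 0.500000

P(4.0) = 13×L_0(4.0) + 9×L_1(4.0)
P(4.0) = 11.000000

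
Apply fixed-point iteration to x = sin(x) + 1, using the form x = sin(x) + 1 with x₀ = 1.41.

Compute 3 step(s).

Equation: x = sin(x) + 1
Fixed-point form: x = sin(x) + 1
x₀ = 1.41

x_1 = g(1.410000) = 1.987100
x_2 = g(1.987100) = 1.914590
x_3 = g(1.914590) = 1.941483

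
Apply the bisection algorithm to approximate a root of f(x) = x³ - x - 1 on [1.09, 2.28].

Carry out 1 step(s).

f(x) = x³ - x - 1
Initial interval: [1.09, 2.28]

Iteration 1:
  c_1 = (1.090000 + 2.280000)/2 = 1.685000
  f(c_1) = f(1.685000) = 2.099094
  f(a) × f(c) < 0, new interval: [1.090000, 1.685000]

After 1 iteration(s), the approximation is c_1 = 1.685000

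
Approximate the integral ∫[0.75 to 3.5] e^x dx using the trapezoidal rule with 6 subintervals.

f(x) = e^x
a = 0.75, b = 3.5, n = 6
h = (b - a)/n = 0.458333

Trapezoidal rule: (h/2)[f(x₀) + 2f(x₁) + 2f(x₂) + ... + f(xₙ)]

x_0 = 0.7500, f(x_0) = 2.117000, coefficient = 1
x_1 = 1.2083, f(x_1) = 3.347900, coefficient = 2
x_2 = 1.6667, f(x_2) = 5.294490, coefficient = 2
x_3 = 2.1250, f(x_3) = 8.372897, coefficient = 2
x_4 = 2.5833, f(x_4) = 13.241202, coefficient = 2
x_5 = 3.0417, f(x_5) = 20.940114, coefficient = 2
x_6 = 3.5000, f(x_6) = 33.115452, coefficient = 1

I ≈ (0.458333/2) × 137.625660 = 31.539214
Exact value: 30.998452
Error: 0.540762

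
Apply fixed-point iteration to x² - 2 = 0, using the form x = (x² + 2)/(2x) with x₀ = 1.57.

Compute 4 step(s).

Equation: x² - 2 = 0
Fixed-point form: x = (x² + 2)/(2x)
x₀ = 1.57

x_1 = g(1.570000) = 1.421943
x_2 = g(1.421943) = 1.414235
x_3 = g(1.414235) = 1.414214
x_4 = g(1.414214) = 1.414214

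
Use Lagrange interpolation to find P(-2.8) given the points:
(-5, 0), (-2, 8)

Lagrange interpolation formula:
P(x) = Σ yᵢ × Lᵢ(x)
where Lᵢ(x) = Π_{j≠i} (x - xⱼ)/(xᵢ - xⱼ)

L_0(-2.8) = (-2.8 - (-2))/(-5 - (-2)) = 0.266667
L_1(-2.8) = (-2.8 - (-5))/(-2 - (-5)) = 0.733333

P(-2.8) = 0×L_0(-2.8) + 8×L_1(-2.8)
P(-2.8) = 5.866667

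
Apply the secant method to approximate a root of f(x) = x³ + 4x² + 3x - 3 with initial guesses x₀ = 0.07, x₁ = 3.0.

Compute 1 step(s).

f(x) = x³ + 4x² + 3x - 3
x₀ = 0.07, x₁ = 3.0

Secant formula: x_{n+1} = x_n - f(x_n)(x_n - x_{n-1})/(f(x_n) - f(x_{n-1}))

Iteration 1:
  f(0.070000) = -2.770057
  f(3.000000) = 69.000000
  x_2 = 3.000000 - 69.000000×(3.000000 - 0.070000)/(69.000000 - (-2.770057))
       = 0.183087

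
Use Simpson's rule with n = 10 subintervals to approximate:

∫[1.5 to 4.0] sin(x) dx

f(x) = sin(x)
a = 1.5, b = 4.0, n = 10
h = (b - a)/n = 0.250000

Simpson's rule: (h/3)[f(x₀) + 4f(x₁) + 2f(x₂) + ... + f(xₙ)]

x_0 = 1.5000, f(x_0) = 0.997495, coefficient = 1
x_1 = 1.7500, f(x_1) = 0.983986, coefficient = 4
x_2 = 2.0000, f(x_2) = 0.909297, coefficient = 2
x_3 = 2.2500, f(x_3) = 0.778073, coefficient = 4
x_4 = 2.5000, f(x_4) = 0.598472, coefficient = 2
x_5 = 2.7500, f(x_5) = 0.381661, coefficient = 4
x_6 = 3.0000, f(x_6) = 0.141120, coefficient = 2
x_7 = 3.2500, f(x_7) = -0.108195, coefficient = 4
x_8 = 3.5000, f(x_8) = -0.350783, coefficient = 2
x_9 = 3.7500, f(x_9) = -0.571561, coefficient = 4
x_10 = 4.0000, f(x_10) = -0.756802, coefficient = 1

I ≈ (0.250000/3) × 8.692760 = 0.724397
Exact value: 0.724381
Error: 0.000016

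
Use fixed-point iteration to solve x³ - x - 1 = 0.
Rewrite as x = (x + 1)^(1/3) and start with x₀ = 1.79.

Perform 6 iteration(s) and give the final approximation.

Equation: x³ - x - 1 = 0
Fixed-point form: x = (x + 1)^(1/3)
x₀ = 1.79

x_1 = g(1.790000) = 1.407780
x_2 = g(1.407780) = 1.340311
x_3 = g(1.340311) = 1.327673
x_4 = g(1.327673) = 1.325279
x_5 = g(1.325279) = 1.324825
x_6 = g(1.324825) = 1.324738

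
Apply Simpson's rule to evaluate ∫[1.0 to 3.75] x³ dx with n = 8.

f(x) = x³
a = 1.0, b = 3.75, n = 8
h = (b - a)/n = 0.343750

Simpson's rule: (h/3)[f(x₀) + 4f(x₁) + 2f(x₂) + ... + f(xₙ)]

x_0 = 1.0000, f(x_0) = 1.000000, coefficient = 1
x_1 = 1.3438, f(x_1) = 2.426361, coefficient = 4
x_2 = 1.6875, f(x_2) = 4.805420, coefficient = 2
x_3 = 2.0312, f(x_3) = 8.380890, coefficient = 4
x_4 = 2.3750, f(x_4) = 13.396484, coefficient = 2
x_5 = 2.7188, f(x_5) = 20.095917, coefficient = 4
x_6 = 3.0625, f(x_6) = 28.722900, coefficient = 2
x_7 = 3.4062, f(x_7) = 39.521149, coefficient = 4
x_8 = 3.7500, f(x_8) = 52.734375, coefficient = 1

I ≈ (0.343750/3) × 429.281250 = 49.188477
Exact value: 49.188477
Error: 0.000000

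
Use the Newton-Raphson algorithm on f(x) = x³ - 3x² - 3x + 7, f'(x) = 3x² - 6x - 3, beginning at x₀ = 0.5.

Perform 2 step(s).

f(x) = x³ - 3x² - 3x + 7
f'(x) = 3x² - 6x - 3
x₀ = 0.5

Newton-Raphson formula: x_{n+1} = x_n - f(x_n)/f'(x_n)

Iteration 1:
  f(0.500000) = 4.875000
  f'(0.500000) = -5.250000
  x_1 = 0.500000 - 4.875000/(-5.250000) = 1.428571
Iteration 2:
  f(1.428571) = -0.492711
  f'(1.428571) = -5.448980
  x_2 = 1.428571 - (-0.492711)/(-5.448980) = 1.338149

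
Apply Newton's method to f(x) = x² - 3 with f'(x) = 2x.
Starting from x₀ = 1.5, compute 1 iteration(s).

f(x) = x² - 3
f'(x) = 2x
x₀ = 1.5

Newton-Raphson formula: x_{n+1} = x_n - f(x_n)/f'(x_n)

Iteration 1:
  f(1.500000) = -0.750000
  f'(1.500000) = 3.000000
  x_1 = 1.500000 - (-0.750000)/3.000000 = 1.750000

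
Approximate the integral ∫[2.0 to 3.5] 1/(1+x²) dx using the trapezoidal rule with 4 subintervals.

f(x) = 1/(1+x²)
a = 2.0, b = 3.5, n = 4
h = (b - a)/n = 0.375000

Trapezoidal rule: (h/2)[f(x₀) + 2f(x₁) + 2f(x₂) + ... + f(xₙ)]

x_0 = 2.0000, f(x_0) = 0.200000, coefficient = 1
x_1 = 2.3750, f(x_1) = 0.150588, coefficient = 2
x_2 = 2.7500, f(x_2) = 0.116788, coefficient = 2
x_3 = 3.1250, f(x_3) = 0.092888, coefficient = 2
x_4 = 3.5000, f(x_4) = 0.075472, coefficient = 1

I ≈ (0.375000/2) × 0.996001 = 0.186750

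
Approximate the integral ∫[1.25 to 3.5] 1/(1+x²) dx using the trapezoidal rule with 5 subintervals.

f(x) = 1/(1+x²)
a = 1.25, b = 3.5, n = 5
h = (b - a)/n = 0.450000

Trapezoidal rule: (h/2)[f(x₀) + 2f(x₁) + 2f(x₂) + ... + f(xₙ)]

x_0 = 1.2500, f(x_0) = 0.390244, coefficient = 1
x_1 = 1.7000, f(x_1) = 0.257069, coefficient = 2
x_2 = 2.1500, f(x_2) = 0.177857, coefficient = 2
x_3 = 2.6000, f(x_3) = 0.128866, coefficient = 2
x_4 = 3.0500, f(x_4) = 0.097064, coefficient = 2
x_5 = 3.5000, f(x_5) = 0.075472, coefficient = 1

I ≈ (0.450000/2) × 1.787428 = 0.402171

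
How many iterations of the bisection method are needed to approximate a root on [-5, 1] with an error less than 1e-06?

We need (b-a)/2^n ≤ 1e-06
(1 - (-5))/2^n ≤ 1e-06
6/2^n ≤ 1e-06
2^n ≥ 6000000
n ≥ log₂(6000000) = 22.52
n ≥ 23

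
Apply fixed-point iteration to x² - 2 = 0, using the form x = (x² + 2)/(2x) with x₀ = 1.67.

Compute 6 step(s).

Equation: x² - 2 = 0
Fixed-point form: x = (x² + 2)/(2x)
x₀ = 1.67

x_1 = g(1.670000) = 1.433802
x_2 = g(1.433802) = 1.414347
x_3 = g(1.414347) = 1.414214
x_4 = g(1.414214) = 1.414214
x_5 = g(1.414214) = 1.414214
x_6 = g(1.414214) = 1.414214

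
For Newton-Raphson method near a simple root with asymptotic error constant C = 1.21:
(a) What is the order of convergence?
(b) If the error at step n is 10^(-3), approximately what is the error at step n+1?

(a) Newton-Raphson has quadratic (order 2) convergence near simple roots.
    This means |e_{n+1}| ≈ C|e_n|².

(b) With |e_n| = 10^(-3) and C = 1.21:
    |e_{n+1}| ≈ 1.21 × (10^(-3))² = 1.21 × 10^(-6)

(a) 2 (quadratic); (b) |e_{n+1}| ≈ 1.210e-06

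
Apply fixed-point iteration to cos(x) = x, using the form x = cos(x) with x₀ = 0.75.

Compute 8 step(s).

Equation: cos(x) = x
Fixed-point form: x = cos(x)
x₀ = 0.75

x_1 = g(0.750000) = 0.731689
x_2 = g(0.731689) = 0.744047
x_3 = g(0.744047) = 0.735734
x_4 = g(0.735734) = 0.741339
x_5 = g(0.741339) = 0.737565
x_6 = g(0.737565) = 0.740108
x_7 = g(0.740108) = 0.738396
x_8 = g(0.738396) = 0.739549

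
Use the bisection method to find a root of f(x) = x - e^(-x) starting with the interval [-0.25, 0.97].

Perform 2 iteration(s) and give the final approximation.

f(x) = x - e^(-x)
Initial interval: [-0.25, 0.97]

Iteration 1:
  c_1 = (-0.250000 + 0.970000)/2 = 0.360000
  f(c_1) = f(0.360000) = -0.337676
  f(a) × f(c) ≥ 0, new interval: [0.360000, 0.970000]
Iteration 2:
  c_2 = (0.360000 + 0.970000)/2 = 0.665000
  f(c_2) = f(0.665000) = 0.150726
  f(a) × f(c) < 0, new interval: [0.360000, 0.665000]

After 2 iteration(s), the approximation is c_2 = 0.665000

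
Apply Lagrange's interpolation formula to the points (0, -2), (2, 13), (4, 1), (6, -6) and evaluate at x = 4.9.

Lagrange interpolation formula:
P(x) = Σ yᵢ × Lᵢ(x)
where Lᵢ(x) = Π_{j≠i} (x - xⱼ)/(xᵢ - xⱼ)

L_0(4.9) = (4.9 - 2)/(0 - 2) × (4.9 - 4)/(0 - 4) × (4.9 - 6)/(0 - 6) = 0.059813
L_1(4.9) = (4.9 - 0)/(2 - 0) × (4.9 - 4)/(2 - 4) × (4.9 - 6)/(2 - 6) = -0.303188
L_2(4.9) = (4.9 - 0)/(4 - 0) × (4.9 - 2)/(4 - 2) × (4.9 - 6)/(4 - 6) = 0.976937
L_3(4.9) = (4.9 - 0)/(6 - 0) × (4.9 - 2)/(6 - 2) × (4.9 - 4)/(6 - 4) = 0.266438

P(4.9) = (-2)×L_0(4.9) + 13×L_1(4.9) + 1×L_2(4.9) + (-6)×L_3(4.9)
P(4.9) = -4.682750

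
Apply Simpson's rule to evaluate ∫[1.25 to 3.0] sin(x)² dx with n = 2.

f(x) = sin(x)²
a = 1.25, b = 3.0, n = 2
h = (b - a)/n = 0.875000

Simpson's rule: (h/3)[f(x₀) + 4f(x₁) + 2f(x₂) + ... + f(xₙ)]

x_0 = 1.2500, f(x_0) = 0.900572, coefficient = 1
x_1 = 2.1250, f(x_1) = 0.723044, coefficient = 4
x_2 = 3.0000, f(x_2) = 0.019915, coefficient = 1

I ≈ (0.875000/3) × 3.812662 = 1.112026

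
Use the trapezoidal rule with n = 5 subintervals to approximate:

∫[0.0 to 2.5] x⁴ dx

f(x) = x⁴
a = 0.0, b = 2.5, n = 5
h = (b - a)/n = 0.500000

Trapezoidal rule: (h/2)[f(x₀) + 2f(x₁) + 2f(x₂) + ... + f(xₙ)]

x_0 = 0.0000, f(x_0) = 0.000000, coefficient = 1
x_1 = 0.5000, f(x_1) = 0.062500, coefficient = 2
x_2 = 1.0000, f(x_2) = 1.000000, coefficient = 2
x_3 = 1.5000, f(x_3) = 5.062500, coefficient = 2
x_4 = 2.0000, f(x_4) = 16.000000, coefficient = 2
x_5 = 2.5000, f(x_5) = 39.062500, coefficient = 1

I ≈ (0.500000/2) × 83.312500 = 20.828125
Exact value: 19.531250
Error: 1.296875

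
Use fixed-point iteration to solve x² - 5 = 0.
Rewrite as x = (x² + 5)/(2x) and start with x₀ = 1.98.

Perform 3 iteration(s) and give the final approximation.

Equation: x² - 5 = 0
Fixed-point form: x = (x² + 5)/(2x)
x₀ = 1.98

x_1 = g(1.980000) = 2.252626
x_2 = g(2.252626) = 2.236129
x_3 = g(2.236129) = 2.236068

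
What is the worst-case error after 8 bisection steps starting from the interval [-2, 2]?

Bisection error bound: |error| ≤ (b-a)/2^n
|error| ≤ (2 - (-2))/2^8 = 4/2^8
|error| ≤ 0.0156250000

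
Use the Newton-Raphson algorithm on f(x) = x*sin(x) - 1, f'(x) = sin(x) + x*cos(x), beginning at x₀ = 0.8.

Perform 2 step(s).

f(x) = x*sin(x) - 1
f'(x) = sin(x) + x*cos(x)
x₀ = 0.8

Newton-Raphson formula: x_{n+1} = x_n - f(x_n)/f'(x_n)

Iteration 1:
  f(0.800000) = -0.426115
  f'(0.800000) = 1.274721
  x_1 = 0.800000 - (-0.426115)/1.274721 = 1.134281
Iteration 2:
  f(1.134281) = 0.027920
  f'(1.134281) = 1.385786
  x_2 = 1.134281 - 0.027920/1.385786 = 1.114134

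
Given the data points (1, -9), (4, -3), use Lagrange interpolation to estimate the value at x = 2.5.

Lagrange interpolation formula:
P(x) = Σ yᵢ × Lᵢ(x)
where Lᵢ(x) = Π_{j≠i} (x - xⱼ)/(xᵢ - xⱼ)

L_0(2.5) = (2.5 - 4)/(1 - 4) = 0.500000
L_1(2.5) = (2.5 - 1)/(4 - 1) = 0.500000

P(2.5) = (-9)×L_0(2.5) + (-3)×L_1(2.5)
P(2.5) = -6.000000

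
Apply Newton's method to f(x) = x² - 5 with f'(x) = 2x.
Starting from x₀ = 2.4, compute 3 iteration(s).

f(x) = x² - 5
f'(x) = 2x
x₀ = 2.4

Newton-Raphson formula: x_{n+1} = x_n - f(x_n)/f'(x_n)

Iteration 1:
  f(2.400000) = 0.760000
  f'(2.400000) = 4.800000
  x_1 = 2.400000 - 0.760000/4.800000 = 2.241667
Iteration 2:
  f(2.241667) = 0.025069
  f'(2.241667) = 4.483333
  x_2 = 2.241667 - 0.025069/4.483333 = 2.236075
Iteration 3:
  f(2.236075) = 0.000031
  f'(2.236075) = 4.472150
  x_3 = 2.236075 - 0.000031/4.472150 = 2.236068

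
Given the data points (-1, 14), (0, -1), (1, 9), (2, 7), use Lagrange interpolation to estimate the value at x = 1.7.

Lagrange interpolation formula:
P(x) = Σ yᵢ × Lᵢ(x)
where Lᵢ(x) = Π_{j≠i} (x - xⱼ)/(xᵢ - xⱼ)

L_0(1.7) = (1.7 - 0)/(-1 - 0) × (1.7 - 1)/(-1 - 1) × (1.7 - 2)/(-1 - 2) = 0.059500
L_1(1.7) = (1.7 - (-1))/(0 - (-1)) × (1.7 - 1)/(0 - 1) × (1.7 - 2)/(0 - 2) = -0.283500
L_2(1.7) = (1.7 - (-1))/(1 - (-1)) × (1.7 - 0)/(1 - 0) × (1.7 - 2)/(1 - 2) = 0.688500
L_3(1.7) = (1.7 - (-1))/(2 - (-1)) × (1.7 - 0)/(2 - 0) × (1.7 - 1)/(2 - 1) = 0.535500

P(1.7) = 14×L_0(1.7) + (-1)×L_1(1.7) + 9×L_2(1.7) + 7×L_3(1.7)
P(1.7) = 11.061500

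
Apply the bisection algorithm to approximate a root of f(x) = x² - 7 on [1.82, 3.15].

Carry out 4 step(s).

f(x) = x² - 7
Initial interval: [1.82, 3.15]

Iteration 1:
  c_1 = (1.820000 + 3.150000)/2 = 2.485000
  f(c_1) = f(2.485000) = -0.824775
  f(a) × f(c) ≥ 0, new interval: [2.485000, 3.150000]
Iteration 2:
  c_2 = (2.485000 + 3.150000)/2 = 2.817500
  f(c_2) = f(2.817500) = 0.938306
  f(a) × f(c) < 0, new interval: [2.485000, 2.817500]
Iteration 3:
  c_3 = (2.485000 + 2.817500)/2 = 2.651250
  f(c_3) = f(2.651250) = 0.029127
  f(a) × f(c) < 0, new interval: [2.485000, 2.651250]
Iteration 4:
  c_4 = (2.485000 + 2.651250)/2 = 2.568125
  f(c_4) = f(2.568125) = -0.404734
  f(a) × f(c) ≥ 0, new interval: [2.568125, 2.651250]

After 4 iteration(s), the approximation is c_4 = 2.568125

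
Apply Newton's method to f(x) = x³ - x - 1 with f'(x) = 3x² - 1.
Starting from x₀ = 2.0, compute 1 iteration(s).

f(x) = x³ - x - 1
f'(x) = 3x² - 1
x₀ = 2.0

Newton-Raphson formula: x_{n+1} = x_n - f(x_n)/f'(x_n)

Iteration 1:
  f(2.000000) = 5.000000
  f'(2.000000) = 11.000000
  x_1 = 2.000000 - 5.000000/11.000000 = 1.545455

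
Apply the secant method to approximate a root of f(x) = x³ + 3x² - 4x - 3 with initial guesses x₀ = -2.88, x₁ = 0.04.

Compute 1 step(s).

f(x) = x³ + 3x² - 4x - 3
x₀ = -2.88, x₁ = 0.04

Secant formula: x_{n+1} = x_n - f(x_n)(x_n - x_{n-1})/(f(x_n) - f(x_{n-1}))

Iteration 1:
  f(-2.880000) = 9.515328
  f(0.040000) = -3.155136
  x_2 = 0.040000 - (-3.155136)×(0.040000 - (-2.880000))/(-3.155136 - 9.515328)
       = -0.687124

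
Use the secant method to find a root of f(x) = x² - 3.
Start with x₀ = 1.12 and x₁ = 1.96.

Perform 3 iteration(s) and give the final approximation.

f(x) = x² - 3
x₀ = 1.12, x₁ = 1.96

Secant formula: x_{n+1} = x_n - f(x_n)(x_n - x_{n-1})/(f(x_n) - f(x_{n-1}))

Iteration 1:
  f(1.120000) = -1.745600
  f(1.960000) = 0.841600
  x_2 = 1.960000 - 0.841600×(1.960000 - 1.120000)/(0.841600 - (-1.745600))
       = 1.686753
Iteration 2:
  f(1.960000) = 0.841600
  f(1.686753) = -0.154863
  x_3 = 1.686753 - (-0.154863)×(1.686753 - 1.960000)/(-0.154863 - 0.841600)
       = 1.729219
Iteration 3:
  f(1.686753) = -0.154863
  f(1.729219) = -0.009800
  x_4 = 1.729219 - (-0.009800)×(1.729219 - 1.686753)/(-0.009800 - (-0.154863))
       = 1.732088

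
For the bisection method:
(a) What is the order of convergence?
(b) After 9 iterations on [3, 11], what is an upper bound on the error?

(a) Bisection has linear (order 1) convergence; the error is halved each step.

(b) Error bound = (b-a)/2^n = (11 - 3)/2^{9}
    = 8/2^{9}

(a) 1 (linear); (b) error ≤ 1.56e-02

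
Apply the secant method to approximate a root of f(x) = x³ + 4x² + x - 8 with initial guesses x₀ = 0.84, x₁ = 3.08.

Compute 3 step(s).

f(x) = x³ + 4x² + x - 8
x₀ = 0.84, x₁ = 3.08

Secant formula: x_{n+1} = x_n - f(x_n)(x_n - x_{n-1})/(f(x_n) - f(x_{n-1}))

Iteration 1:
  f(0.840000) = -3.744896
  f(3.080000) = 62.243712
  x_2 = 3.080000 - 62.243712×(3.080000 - 0.840000)/(62.243712 - (-3.744896))
       = 0.967121
Iteration 2:
  f(3.080000) = 62.243712
  f(0.967121) = -2.387011
  x_3 = 0.967121 - (-2.387011)×(0.967121 - 3.080000)/(-2.387011 - 62.243712)
       = 1.045157
Iteration 3:
  f(0.967121) = -2.387011
  f(1.045157) = -1.443756
  x_4 = 1.045157 - (-1.443756)×(1.045157 - 0.967121)/(-1.443756 - (-2.387011))
       = 1.164598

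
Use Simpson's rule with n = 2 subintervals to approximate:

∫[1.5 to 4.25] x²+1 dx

f(x) = x²+1
a = 1.5, b = 4.25, n = 2
h = (b - a)/n = 1.375000

Simpson's rule: (h/3)[f(x₀) + 4f(x₁) + 2f(x₂) + ... + f(xₙ)]

x_0 = 1.5000, f(x_0) = 3.250000, coefficient = 1
x_1 = 2.8750, f(x_1) = 9.265625, coefficient = 4
x_2 = 4.2500, f(x_2) = 19.062500, coefficient = 1

I ≈ (1.375000/3) × 59.375000 = 27.213542
Exact value: 27.213542
Error: 0.000000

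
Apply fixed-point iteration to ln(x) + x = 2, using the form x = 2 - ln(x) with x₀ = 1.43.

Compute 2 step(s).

Equation: ln(x) + x = 2
Fixed-point form: x = 2 - ln(x)
x₀ = 1.43

x_1 = g(1.430000) = 1.642326
x_2 = g(1.642326) = 1.503887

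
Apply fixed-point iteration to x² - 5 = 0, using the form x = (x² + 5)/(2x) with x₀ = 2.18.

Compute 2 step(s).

Equation: x² - 5 = 0
Fixed-point form: x = (x² + 5)/(2x)
x₀ = 2.18

x_1 = g(2.180000) = 2.236789
x_2 = g(2.236789) = 2.236068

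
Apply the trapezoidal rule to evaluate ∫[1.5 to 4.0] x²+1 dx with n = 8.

f(x) = x²+1
a = 1.5, b = 4.0, n = 8
h = (b - a)/n = 0.312500

Trapezoidal rule: (h/2)[f(x₀) + 2f(x₁) + 2f(x₂) + ... + f(xₙ)]

x_0 = 1.5000, f(x_0) = 3.250000, coefficient = 1
x_1 = 1.8125, f(x_1) = 4.285156, coefficient = 2
x_2 = 2.1250, f(x_2) = 5.515625, coefficient = 2
x_3 = 2.4375, f(x_3) = 6.941406, coefficient = 2
x_4 = 2.7500, f(x_4) = 8.562500, coefficient = 2
x_5 = 3.0625, f(x_5) = 10.378906, coefficient = 2
x_6 = 3.3750, f(x_6) = 12.390625, coefficient = 2
x_7 = 3.6875, f(x_7) = 14.597656, coefficient = 2
x_8 = 4.0000, f(x_8) = 17.000000, coefficient = 1

I ≈ (0.312500/2) × 145.593750 = 22.749023
Exact value: 22.708333
Error: 0.040690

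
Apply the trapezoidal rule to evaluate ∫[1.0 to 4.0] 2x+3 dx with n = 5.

f(x) = 2x+3
a = 1.0, b = 4.0, n = 5
h = (b - a)/n = 0.600000

Trapezoidal rule: (h/2)[f(x₀) + 2f(x₁) + 2f(x₂) + ... + f(xₙ)]

x_0 = 1.0000, f(x_0) = 5.000000, coefficient = 1
x_1 = 1.6000, f(x_1) = 6.200000, coefficient = 2
x_2 = 2.2000, f(x_2) = 7.400000, coefficient = 2
x_3 = 2.8000, f(x_3) = 8.600000, coefficient = 2
x_4 = 3.4000, f(x_4) = 9.800000, coefficient = 2
x_5 = 4.0000, f(x_5) = 11.000000, coefficient = 1

I ≈ (0.600000/2) × 80.000000 = 24.000000
Exact value: 24.000000
Error: 0.000000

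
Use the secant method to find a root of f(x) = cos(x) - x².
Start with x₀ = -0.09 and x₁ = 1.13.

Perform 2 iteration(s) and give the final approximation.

f(x) = cos(x) - x²
x₀ = -0.09, x₁ = 1.13

Secant formula: x_{n+1} = x_n - f(x_n)(x_n - x_{n-1})/(f(x_n) - f(x_{n-1}))

Iteration 1:
  f(-0.090000) = 0.987853
  f(1.130000) = -0.850240
  x_2 = 1.130000 - (-0.850240)×(1.130000 - (-0.090000))/(-0.850240 - 0.987853)
       = 0.565669
Iteration 2:
  f(1.130000) = -0.850240
  f(0.565669) = 0.524249
  x_3 = 0.565669 - 0.524249×(0.565669 - 1.130000)/(0.524249 - (-0.850240))
       = 0.780912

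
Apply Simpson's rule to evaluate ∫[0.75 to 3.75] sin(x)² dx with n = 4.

f(x) = sin(x)²
a = 0.75, b = 3.75, n = 4
h = (b - a)/n = 0.750000

Simpson's rule: (h/3)[f(x₀) + 4f(x₁) + 2f(x₂) + ... + f(xₙ)]

x_0 = 0.7500, f(x_0) = 0.464631, coefficient = 1
x_1 = 1.5000, f(x_1) = 0.994996, coefficient = 4
x_2 = 2.2500, f(x_2) = 0.605398, coefficient = 2
x_3 = 3.0000, f(x_3) = 0.019915, coefficient = 4
x_4 = 3.7500, f(x_4) = 0.326682, coefficient = 1

I ≈ (0.750000/3) × 6.061754 = 1.515438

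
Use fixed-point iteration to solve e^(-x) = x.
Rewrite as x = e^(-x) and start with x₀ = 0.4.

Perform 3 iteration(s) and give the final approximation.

Equation: e^(-x) = x
Fixed-point form: x = e^(-x)
x₀ = 0.4

x_1 = g(0.400000) = 0.670320
x_2 = g(0.670320) = 0.511545
x_3 = g(0.511545) = 0.599569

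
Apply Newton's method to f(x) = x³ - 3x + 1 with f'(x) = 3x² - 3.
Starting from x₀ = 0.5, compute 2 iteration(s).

f(x) = x³ - 3x + 1
f'(x) = 3x² - 3
x₀ = 0.5

Newton-Raphson formula: x_{n+1} = x_n - f(x_n)/f'(x_n)

Iteration 1:
  f(0.500000) = -0.375000
  f'(0.500000) = -2.250000
  x_1 = 0.500000 - (-0.375000)/(-2.250000) = 0.333333
Iteration 2:
  f(0.333333) = 0.037037
  f'(0.333333) = -2.666667
  x_2 = 0.333333 - 0.037037/(-2.666667) = 0.347222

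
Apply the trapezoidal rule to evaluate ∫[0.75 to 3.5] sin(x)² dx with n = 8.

f(x) = sin(x)²
a = 0.75, b = 3.5, n = 8
h = (b - a)/n = 0.343750

Trapezoidal rule: (h/2)[f(x₀) + 2f(x₁) + 2f(x₂) + ... + f(xₙ)]

x_0 = 0.7500, f(x_0) = 0.464631, coefficient = 1
x_1 = 1.0938, f(x_1) = 0.789175, coefficient = 2
x_2 = 1.4375, f(x_2) = 0.982337, coefficient = 2
x_3 = 1.7812, f(x_3) = 0.956359, coefficient = 2
x_4 = 2.1250, f(x_4) = 0.723044, coefficient = 2
x_5 = 2.4688, f(x_5) = 0.388393, coefficient = 2
x_6 = 2.8125, f(x_6) = 0.104448, coefficient = 2
x_7 = 3.1562, f(x_7) = 0.000215, coefficient = 2
x_8 = 3.5000, f(x_8) = 0.123049, coefficient = 1

I ≈ (0.343750/2) × 8.475621 = 1.456747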